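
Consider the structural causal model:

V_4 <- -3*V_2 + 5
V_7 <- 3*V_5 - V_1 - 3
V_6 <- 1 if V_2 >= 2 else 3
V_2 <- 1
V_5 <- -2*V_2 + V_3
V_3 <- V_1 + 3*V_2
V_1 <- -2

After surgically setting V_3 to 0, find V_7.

-7

The intervention breaks the incoming arrows to V_3: V_3 <- V_1 + 3*V_2 no longer applies, and V_3 = 0.
V_5 = -2*V_2 + V_3  [with V_2=1, V_3=0]  = -2
V_7 = 3*V_5 - V_1 - 3  [with V_5=-2, V_1=-2]  = -7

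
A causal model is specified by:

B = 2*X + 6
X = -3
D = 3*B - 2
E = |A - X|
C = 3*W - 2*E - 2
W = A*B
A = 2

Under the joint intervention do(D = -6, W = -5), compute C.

Setting D = -6, W = -5 by intervention discards those variables' equations.
E = |A - X|  [with A=2, X=-3]  = 5
C = 3*W - 2*E - 2  [with W=-5, E=5]  = -27

-27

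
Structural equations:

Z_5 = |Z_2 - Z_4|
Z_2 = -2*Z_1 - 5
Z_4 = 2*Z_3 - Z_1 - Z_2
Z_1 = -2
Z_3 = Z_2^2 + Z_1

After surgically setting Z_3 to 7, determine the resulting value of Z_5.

18

do(Z_3=7) replaces the equation Z_3 = Z_2^2 + Z_1 with the constant Z_3 = 7.
Z_2 = -2*Z_1 - 5  [with Z_1=-2]  = -1
Z_4 = 2*Z_3 - Z_1 - Z_2  [with Z_3=7, Z_1=-2, Z_2=-1]  = 17
Z_5 = |Z_2 - Z_4|  [with Z_2=-1, Z_4=17]  = 18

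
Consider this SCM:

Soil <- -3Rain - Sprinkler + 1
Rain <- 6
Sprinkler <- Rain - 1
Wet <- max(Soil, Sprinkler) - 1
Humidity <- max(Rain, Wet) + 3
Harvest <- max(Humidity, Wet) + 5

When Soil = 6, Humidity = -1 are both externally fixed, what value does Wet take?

The joint intervention fixes Soil = 6, Humidity = -1, removing each variable's own equation.
Sprinkler = Rain - 1  [with Rain=6]  = 5
Wet = max(Soil, Sprinkler) - 1  [with Soil=6, Sprinkler=5]  = 5

5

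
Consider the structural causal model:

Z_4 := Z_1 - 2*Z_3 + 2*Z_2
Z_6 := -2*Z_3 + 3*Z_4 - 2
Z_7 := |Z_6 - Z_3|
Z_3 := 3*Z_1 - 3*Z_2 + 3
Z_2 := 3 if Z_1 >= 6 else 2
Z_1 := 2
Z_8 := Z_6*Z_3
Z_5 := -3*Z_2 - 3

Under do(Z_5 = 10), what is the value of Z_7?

Under do(Z_5=10), the mechanism Z_5 := -3*Z_2 - 3 is discarded; Z_5 is fixed at 10.
Since Z_7 is not a descendant of the intervened variable, it is unaffected.
Z_2 = 3 if Z_1 >= 6 else 2  [with Z_1=2]  = 2
Z_3 = 3*Z_1 - 3*Z_2 + 3  [with Z_1=2, Z_2=2]  = 3
Z_4 = Z_1 - 2*Z_3 + 2*Z_2  [with Z_1=2, Z_3=3, Z_2=2]  = 0
Z_6 = -2*Z_3 + 3*Z_4 - 2  [with Z_3=3, Z_4=0]  = -8
Z_7 = |Z_6 - Z_3|  [with Z_6=-8, Z_3=3]  = 11

11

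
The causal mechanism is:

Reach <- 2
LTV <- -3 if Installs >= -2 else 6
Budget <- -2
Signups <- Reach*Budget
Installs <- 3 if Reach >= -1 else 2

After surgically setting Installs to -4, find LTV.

6

do(Installs=-4) replaces the equation Installs <- 3 if Reach >= -1 else 2 with the constant Installs = -4.
LTV = -3 if Installs >= -2 else 6  [with Installs=-4]  = 6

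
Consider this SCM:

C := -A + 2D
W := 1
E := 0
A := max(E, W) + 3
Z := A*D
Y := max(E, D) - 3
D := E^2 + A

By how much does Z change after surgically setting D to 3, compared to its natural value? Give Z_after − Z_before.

Under do(D=3), the mechanism D := E^2 + A is discarded; D is fixed at 3.
A = max(E, W) + 3  [with E=0, W=1]  = 4
Z = A*D  [with A=4, D=3]  = 12
Without intervention: A = max(E, W) + 3  [with E=0, W=1]  = 4; D = E^2 + A  [with E=0, A=4]  = 4; Z = A*D  [with A=4, D=4]  = 16.
Change = 12 − 16 = -4.

-4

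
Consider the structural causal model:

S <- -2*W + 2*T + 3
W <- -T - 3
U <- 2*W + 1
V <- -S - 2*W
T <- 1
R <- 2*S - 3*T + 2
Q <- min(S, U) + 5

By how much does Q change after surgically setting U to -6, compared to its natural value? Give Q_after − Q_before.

The intervention breaks the incoming arrows to U: U <- 2*W + 1 no longer applies, and U = -6.
W = -T - 3  [with T=1]  = -4
S = -2*W + 2*T + 3  [with W=-4, T=1]  = 13
Q = min(S, U) + 5  [with S=13, U=-6]  = -1
Without intervention: W = -T - 3  [with T=1]  = -4; S = -2*W + 2*T + 3  [with W=-4, T=1]  = 13; U = 2*W + 1  [with W=-4]  = -7; Q = min(S, U) + 5  [with S=13, U=-7]  = -2.
Change = -1 − (-2) = 1.

1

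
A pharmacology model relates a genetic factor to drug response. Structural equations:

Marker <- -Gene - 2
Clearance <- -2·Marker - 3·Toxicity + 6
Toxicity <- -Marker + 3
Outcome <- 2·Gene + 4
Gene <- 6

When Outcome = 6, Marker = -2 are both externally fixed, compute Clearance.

Setting Outcome = 6, Marker = -2 by intervention discards those variables' equations.
Toxicity = -Marker + 3  [with Marker=-2]  = 5
Clearance = -2·Marker - 3·Toxicity + 6  [with Marker=-2, Toxicity=5]  = -5

-5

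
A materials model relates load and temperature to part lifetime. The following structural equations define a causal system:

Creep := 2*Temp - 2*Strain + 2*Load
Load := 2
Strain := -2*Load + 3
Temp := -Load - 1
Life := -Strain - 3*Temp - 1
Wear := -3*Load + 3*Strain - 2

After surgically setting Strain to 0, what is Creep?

-2

Under do(Strain=0), the mechanism Strain := -2*Load + 3 is discarded; Strain is fixed at 0.
Temp = -Load - 1  [with Load=2]  = -3
Creep = 2*Temp - 2*Strain + 2*Load  [with Temp=-3, Strain=0, Load=2]  = -2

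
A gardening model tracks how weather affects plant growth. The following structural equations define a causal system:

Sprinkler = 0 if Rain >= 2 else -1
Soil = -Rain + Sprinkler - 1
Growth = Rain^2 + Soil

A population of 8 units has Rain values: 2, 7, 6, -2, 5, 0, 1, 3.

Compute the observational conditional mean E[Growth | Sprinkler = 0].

19

E[Growth|Sprinkler=0] averages over only the 5 units with Sprinkler=0 (Rain = 2, 7, 6, 5, 3): Growth = 1, 41, 29, 19, 5, mean 19.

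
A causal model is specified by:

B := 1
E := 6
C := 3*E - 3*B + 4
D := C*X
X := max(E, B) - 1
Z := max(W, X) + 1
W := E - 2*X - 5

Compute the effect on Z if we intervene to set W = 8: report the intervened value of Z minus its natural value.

The intervention breaks the incoming arrows to W: W := E - 2*X - 5 no longer applies, and W = 8.
X = max(E, B) - 1  [with E=6, B=1]  = 5
Z = max(W, X) + 1  [with W=8, X=5]  = 9
Without intervention: X = max(E, B) - 1  [with E=6, B=1]  = 5; W = E - 2*X - 5  [with E=6, X=5]  = -9; Z = max(W, X) + 1  [with W=-9, X=5]  = 6.
Change = 9 − 6 = 3.

3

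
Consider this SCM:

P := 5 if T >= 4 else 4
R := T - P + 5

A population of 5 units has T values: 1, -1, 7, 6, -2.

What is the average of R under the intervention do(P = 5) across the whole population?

2.2

do(P=5) breaks P's dependence on T. With P=5 fixed, R across the units is 1, -1, 7, 6, -2, mean 2.2.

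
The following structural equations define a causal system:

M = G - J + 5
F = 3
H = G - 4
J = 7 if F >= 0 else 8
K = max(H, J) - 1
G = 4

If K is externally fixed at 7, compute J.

7

do(K=7) replaces the equation K = max(H, J) - 1 with the constant K = 7.
J is not downstream of the intervention, so its value is determined by the original equations.
J = 7 if F >= 0 else 8  [with F=3]  = 7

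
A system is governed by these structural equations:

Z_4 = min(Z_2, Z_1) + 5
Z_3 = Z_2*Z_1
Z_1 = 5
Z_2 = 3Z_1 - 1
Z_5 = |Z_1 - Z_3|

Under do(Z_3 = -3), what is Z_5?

do(Z_3=-3) replaces the equation Z_3 = Z_2*Z_1 with the constant Z_3 = -3.
Z_5 = |Z_1 - Z_3|  [with Z_1=5, Z_3=-3]  = 8

8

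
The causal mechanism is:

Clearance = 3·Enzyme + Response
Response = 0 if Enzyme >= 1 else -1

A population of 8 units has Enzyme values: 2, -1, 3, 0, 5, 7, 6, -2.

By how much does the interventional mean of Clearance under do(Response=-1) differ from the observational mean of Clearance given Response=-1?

10.5

do(Response=-1) breaks Response's dependence on Enzyme. With Response=-1 fixed, Clearance across the units is 5, -4, 8, -1, 14, 20, 17, -7, mean 6.5.
Conditioning on Response=-1 selects the 3 unit(s) with Enzyme ∈ {-1, 0, -2}. Their Clearance values: -4, -1, -7. Mean = -4.
Difference = 6.5 − (-4) = 10.5.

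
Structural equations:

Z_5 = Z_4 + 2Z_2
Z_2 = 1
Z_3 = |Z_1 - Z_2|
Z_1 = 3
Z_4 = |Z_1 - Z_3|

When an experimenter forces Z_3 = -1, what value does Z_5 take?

do(Z_3=-1) replaces the equation Z_3 = |Z_1 - Z_2| with the constant Z_3 = -1.
Z_4 = |Z_1 - Z_3|  [with Z_1=3, Z_3=-1]  = 4
Z_5 = Z_4 + 2Z_2  [with Z_4=4, Z_2=1]  = 6

6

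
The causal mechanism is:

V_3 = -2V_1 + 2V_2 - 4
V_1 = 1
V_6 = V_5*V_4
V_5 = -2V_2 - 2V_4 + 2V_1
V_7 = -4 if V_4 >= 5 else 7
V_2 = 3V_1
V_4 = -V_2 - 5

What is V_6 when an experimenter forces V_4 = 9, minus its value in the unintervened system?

-102

Under do(V_4=9), the mechanism V_4 = -V_2 - 5 is discarded; V_4 is fixed at 9.
V_2 = 3V_1  [with V_1=1]  = 3
V_5 = -2V_2 - 2V_4 + 2V_1  [with V_2=3, V_4=9, V_1=1]  = -22
V_6 = V_5*V_4  [with V_5=-22, V_4=9]  = -198
Without intervention: V_2 = 3V_1  [with V_1=1]  = 3; V_4 = -V_2 - 5  [with V_2=3]  = -8; V_5 = -2V_2 - 2V_4 + 2V_1  [with V_2=3, V_4=-8, V_1=1]  = 12; V_6 = V_5*V_4  [with V_5=12, V_4=-8]  = -96.
Change = -198 − (-96) = -102.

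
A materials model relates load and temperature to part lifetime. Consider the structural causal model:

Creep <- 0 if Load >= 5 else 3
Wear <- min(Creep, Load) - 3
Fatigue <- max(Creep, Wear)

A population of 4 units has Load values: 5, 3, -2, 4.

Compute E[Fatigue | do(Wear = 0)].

Under do(Wear=0), Wear's equation is replaced by Wear=0 for every unit. Per-unit Fatigue: 0, 3, 3, 3. Mean = 2.25.

2.25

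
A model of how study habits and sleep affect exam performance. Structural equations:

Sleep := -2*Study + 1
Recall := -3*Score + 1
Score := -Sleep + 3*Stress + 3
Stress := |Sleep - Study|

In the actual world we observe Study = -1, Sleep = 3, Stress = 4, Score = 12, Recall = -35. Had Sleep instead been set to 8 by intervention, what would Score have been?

22

Under do(Sleep=8), the mechanism Sleep := -2*Study + 1 is discarded; Sleep is fixed at 8.
Stress = |Sleep - Study|  [with Sleep=8, Study=-1]  = 9
Score = -Sleep + 3*Stress + 3  [with Sleep=8, Stress=9]  = 22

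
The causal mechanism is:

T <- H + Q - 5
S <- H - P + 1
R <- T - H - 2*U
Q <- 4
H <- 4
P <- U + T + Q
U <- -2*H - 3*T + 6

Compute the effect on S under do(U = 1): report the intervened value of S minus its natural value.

Under do(U=1), the mechanism U <- -2*H - 3*T + 6 is discarded; U is fixed at 1.
T = H + Q - 5  [with H=4, Q=4]  = 3
P = U + T + Q  [with U=1, T=3, Q=4]  = 8
S = H - P + 1  [with H=4, P=8]  = -3
Without intervention: T = H + Q - 5  [with H=4, Q=4]  = 3; U = -2*H - 3*T + 6  [with H=4, T=3]  = -11; P = U + T + Q  [with U=-11, T=3, Q=4]  = -4; S = H - P + 1  [with H=4, P=-4]  = 9.
Change = -3 − 9 = -12.

-12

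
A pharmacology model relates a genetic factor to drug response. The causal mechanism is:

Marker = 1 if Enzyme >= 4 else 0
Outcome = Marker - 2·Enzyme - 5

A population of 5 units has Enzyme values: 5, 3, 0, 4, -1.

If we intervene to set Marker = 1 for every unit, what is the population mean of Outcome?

-8.4

do(Marker=1) breaks Marker's dependence on Enzyme. With Marker=1 fixed, Outcome across the units is -14, -10, -4, -12, -2, mean -8.4.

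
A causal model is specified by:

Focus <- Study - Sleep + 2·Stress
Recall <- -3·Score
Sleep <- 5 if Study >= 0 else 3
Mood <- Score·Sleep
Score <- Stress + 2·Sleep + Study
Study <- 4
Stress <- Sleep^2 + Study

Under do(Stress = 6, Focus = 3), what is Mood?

Setting Stress = 6, Focus = 3 by intervention discards those variables' equations.
Sleep = 5 if Study >= 0 else 3  [with Study=4]  = 5
Score = Stress + 2·Sleep + Study  [with Stress=6, Sleep=5, Study=4]  = 20
Mood = Score·Sleep  [with Score=20, Sleep=5]  = 100

100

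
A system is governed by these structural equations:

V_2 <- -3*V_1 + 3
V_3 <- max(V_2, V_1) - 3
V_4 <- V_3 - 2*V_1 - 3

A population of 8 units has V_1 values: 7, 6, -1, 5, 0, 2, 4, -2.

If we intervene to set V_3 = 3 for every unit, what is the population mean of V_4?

-5.25

Under do(V_3=3), V_3's equation is replaced by V_3=3 for every unit. Per-unit V_4: -14, -12, 2, -10, 0, -4, -8, 4. Mean = -5.25.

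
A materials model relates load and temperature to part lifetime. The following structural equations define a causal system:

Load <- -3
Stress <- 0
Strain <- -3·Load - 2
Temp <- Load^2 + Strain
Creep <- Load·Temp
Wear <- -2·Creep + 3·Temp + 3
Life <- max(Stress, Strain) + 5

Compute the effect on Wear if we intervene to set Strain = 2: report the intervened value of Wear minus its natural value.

-45

The intervention breaks the incoming arrows to Strain: Strain <- -3·Load - 2 no longer applies, and Strain = 2.
Temp = Load^2 + Strain  [with Load=-3, Strain=2]  = 11
Creep = Load·Temp  [with Load=-3, Temp=11]  = -33
Wear = -2·Creep + 3·Temp + 3  [with Creep=-33, Temp=11]  = 102
Without intervention: Strain = -3·Load - 2  [with Load=-3]  = 7; Temp = Load^2 + Strain  [with Load=-3, Strain=7]  = 16; Creep = Load·Temp  [with Load=-3, Temp=16]  = -48; Wear = -2·Creep + 3·Temp + 3  [with Creep=-48, Temp=16]  = 147.
Change = 102 − 147 = -45.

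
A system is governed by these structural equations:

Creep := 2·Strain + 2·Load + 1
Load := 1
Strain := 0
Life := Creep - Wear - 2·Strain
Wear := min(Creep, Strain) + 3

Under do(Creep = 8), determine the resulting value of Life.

do(Creep=8) replaces the equation Creep := 2·Strain + 2·Load + 1 with the constant Creep = 8.
Wear = min(Creep, Strain) + 3  [with Creep=8, Strain=0]  = 3
Life = Creep - Wear - 2·Strain  [with Creep=8, Wear=3, Strain=0]  = 5

5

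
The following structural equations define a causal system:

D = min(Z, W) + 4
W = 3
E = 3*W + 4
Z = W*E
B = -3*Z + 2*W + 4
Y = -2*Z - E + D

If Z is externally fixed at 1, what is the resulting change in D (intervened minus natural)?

The intervention breaks the incoming arrows to Z: Z = W*E no longer applies, and Z = 1.
D = min(Z, W) + 4  [with Z=1, W=3]  = 5
Without intervention: E = 3*W + 4  [with W=3]  = 13; Z = W*E  [with W=3, E=13]  = 39; D = min(Z, W) + 4  [with Z=39, W=3]  = 7.
Change = 5 − 7 = -2.

-2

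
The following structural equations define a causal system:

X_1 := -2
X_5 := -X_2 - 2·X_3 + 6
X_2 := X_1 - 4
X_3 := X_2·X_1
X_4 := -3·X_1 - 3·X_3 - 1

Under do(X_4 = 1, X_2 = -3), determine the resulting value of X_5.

The joint intervention fixes X_4 = 1, X_2 = -3, removing each variable's own equation.
X_3 = X_2·X_1  [with X_2=-3, X_1=-2]  = 6
X_5 = -X_2 - 2·X_3 + 6  [with X_2=-3, X_3=6]  = -3

-3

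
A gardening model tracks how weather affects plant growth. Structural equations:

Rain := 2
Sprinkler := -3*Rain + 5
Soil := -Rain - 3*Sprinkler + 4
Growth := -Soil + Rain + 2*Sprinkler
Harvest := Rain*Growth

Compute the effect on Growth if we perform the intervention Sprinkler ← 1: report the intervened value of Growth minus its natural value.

Under do(Sprinkler=1), the mechanism Sprinkler := -3*Rain + 5 is discarded; Sprinkler is fixed at 1.
Soil = -Rain - 3*Sprinkler + 4  [with Rain=2, Sprinkler=1]  = -1
Growth = -Soil + Rain + 2*Sprinkler  [with Soil=-1, Rain=2, Sprinkler=1]  = 5
Without intervention: Sprinkler = -3*Rain + 5  [with Rain=2]  = -1; Soil = -Rain - 3*Sprinkler + 4  [with Rain=2, Sprinkler=-1]  = 5; Growth = -Soil + Rain + 2*Sprinkler  [with Soil=5, Rain=2, Sprinkler=-1]  = -5.
Change = 5 − (-5) = 10.

10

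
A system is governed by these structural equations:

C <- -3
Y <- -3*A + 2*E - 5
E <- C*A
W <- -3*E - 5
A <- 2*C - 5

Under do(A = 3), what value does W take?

Under do(A=3), the mechanism A <- 2*C - 5 is discarded; A is fixed at 3.
E = C*A  [with C=-3, A=3]  = -9
W = -3*E - 5  [with E=-9]  = 22

22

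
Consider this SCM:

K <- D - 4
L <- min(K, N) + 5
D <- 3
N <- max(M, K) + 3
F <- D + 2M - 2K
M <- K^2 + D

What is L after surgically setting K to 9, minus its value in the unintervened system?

Under do(K=9), the mechanism K <- D - 4 is discarded; K is fixed at 9.
M = K^2 + D  [with K=9, D=3]  = 84
N = max(M, K) + 3  [with M=84, K=9]  = 87
L = min(K, N) + 5  [with K=9, N=87]  = 14
Without intervention: K = D - 4  [with D=3]  = -1; M = K^2 + D  [with K=-1, D=3]  = 4; N = max(M, K) + 3  [with M=4, K=-1]  = 7; L = min(K, N) + 5  [with K=-1, N=7]  = 4.
Change = 14 − 4 = 10.

10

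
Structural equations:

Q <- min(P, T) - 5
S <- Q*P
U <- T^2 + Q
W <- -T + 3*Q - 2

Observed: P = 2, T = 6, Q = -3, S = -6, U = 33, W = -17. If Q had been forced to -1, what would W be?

The intervention breaks the incoming arrows to Q: Q <- min(P, T) - 5 no longer applies, and Q = -1.
W = -T + 3*Q - 2  [with T=6, Q=-1]  = -11

-11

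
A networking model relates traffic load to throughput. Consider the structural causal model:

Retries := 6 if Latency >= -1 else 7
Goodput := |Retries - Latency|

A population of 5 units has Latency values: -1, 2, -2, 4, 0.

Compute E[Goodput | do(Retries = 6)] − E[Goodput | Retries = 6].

0.65

Under do(Retries=6), Retries's equation is replaced by Retries=6 for every unit. Per-unit Goodput: 7, 4, 8, 2, 6. Mean = 5.4.
Observing Retries=6 restricts to units where Retries's equation naturally yields 6: Latency ∈ {-1, 2, 4, 0}. In that subpopulation Goodput = 7, 4, 2, 6, mean 4.75.
Difference = 5.4 − 4.75 = 0.65.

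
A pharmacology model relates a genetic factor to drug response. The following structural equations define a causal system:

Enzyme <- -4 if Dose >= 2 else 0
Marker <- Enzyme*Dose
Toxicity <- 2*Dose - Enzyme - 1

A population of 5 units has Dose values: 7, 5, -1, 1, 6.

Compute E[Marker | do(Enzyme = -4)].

-14.4

The intervention sets Enzyme=-4 in all 5 units regardless of Dose. Recomputing Marker per unit gives -28, -20, 4, -4, -24; average -14.4.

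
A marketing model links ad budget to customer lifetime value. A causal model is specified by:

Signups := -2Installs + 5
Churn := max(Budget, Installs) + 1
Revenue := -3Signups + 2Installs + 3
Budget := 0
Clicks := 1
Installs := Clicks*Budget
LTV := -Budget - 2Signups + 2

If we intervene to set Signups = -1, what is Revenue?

Under do(Signups=-1), the mechanism Signups := -2Installs + 5 is discarded; Signups is fixed at -1.
Installs = Clicks*Budget  [with Clicks=1, Budget=0]  = 0
Revenue = -3Signups + 2Installs + 3  [with Signups=-1, Installs=0]  = 6

6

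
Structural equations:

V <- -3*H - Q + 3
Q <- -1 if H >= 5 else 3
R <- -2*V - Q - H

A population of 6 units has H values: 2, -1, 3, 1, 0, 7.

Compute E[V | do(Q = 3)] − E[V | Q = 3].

-3

The intervention sets Q=3 in all 6 units regardless of H. Recomputing V per unit gives -6, 3, -9, -3, 0, -21; average -6.
Conditioning on Q=3 selects the 5 unit(s) with H ∈ {2, -1, 3, 1, 0}. Their V values: -6, 3, -9, -3, 0. Mean = -3.
Difference = -6 − (-3) = -3.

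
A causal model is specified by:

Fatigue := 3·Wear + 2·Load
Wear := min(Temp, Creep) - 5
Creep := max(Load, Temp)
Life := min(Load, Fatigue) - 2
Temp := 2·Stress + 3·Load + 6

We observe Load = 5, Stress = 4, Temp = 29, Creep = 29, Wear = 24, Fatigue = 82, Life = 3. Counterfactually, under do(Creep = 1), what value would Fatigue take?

-2

Under do(Creep=1), the mechanism Creep := max(Load, Temp) is discarded; Creep is fixed at 1.
Temp = 2·Stress + 3·Load + 6  [with Stress=4, Load=5]  = 29
Wear = min(Temp, Creep) - 5  [with Temp=29, Creep=1]  = -4
Fatigue = 3·Wear + 2·Load  [with Wear=-4, Load=5]  = -2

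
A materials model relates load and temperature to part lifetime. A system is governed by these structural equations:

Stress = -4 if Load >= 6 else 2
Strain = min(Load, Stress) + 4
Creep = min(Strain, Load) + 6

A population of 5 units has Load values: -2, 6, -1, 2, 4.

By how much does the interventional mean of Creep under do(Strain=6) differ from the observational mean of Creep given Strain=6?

-1.2

do(Strain=6) breaks Strain's dependence on Load. With Strain=6 fixed, Creep across the units is 4, 12, 5, 8, 10, mean 7.8.
Observing Strain=6 restricts to units where Strain's equation naturally yields 6: Load ∈ {2, 4}. In that subpopulation Creep = 8, 10, mean 9.
Difference = 7.8 − 9 = -1.2.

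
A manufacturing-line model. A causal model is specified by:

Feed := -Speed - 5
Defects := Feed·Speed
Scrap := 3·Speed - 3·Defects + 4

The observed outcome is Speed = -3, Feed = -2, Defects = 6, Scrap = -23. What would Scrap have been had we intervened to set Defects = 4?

The intervention breaks the incoming arrows to Defects: Defects := Feed·Speed no longer applies, and Defects = 4.
Scrap = 3·Speed - 3·Defects + 4  [with Speed=-3, Defects=4]  = -17

-17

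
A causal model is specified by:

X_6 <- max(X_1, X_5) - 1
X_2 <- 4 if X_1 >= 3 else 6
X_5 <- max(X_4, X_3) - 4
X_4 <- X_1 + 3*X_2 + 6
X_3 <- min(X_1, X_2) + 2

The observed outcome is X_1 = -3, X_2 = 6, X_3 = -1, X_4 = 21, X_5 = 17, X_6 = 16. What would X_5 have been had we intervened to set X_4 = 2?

Intervening sets X_4 = 2 and removes its equation (X_4 <- X_1 + 3*X_2 + 6).
X_2 = 4 if X_1 >= 3 else 6  [with X_1=-3]  = 6
X_3 = min(X_1, X_2) + 2  [with X_1=-3, X_2=6]  = -1
X_5 = max(X_4, X_3) - 4  [with X_4=2, X_3=-1]  = -2

-2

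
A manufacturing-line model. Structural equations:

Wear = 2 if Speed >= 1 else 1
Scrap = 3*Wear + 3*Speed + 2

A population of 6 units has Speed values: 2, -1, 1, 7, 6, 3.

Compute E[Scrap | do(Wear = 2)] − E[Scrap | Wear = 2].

-2.4

The intervention sets Wear=2 in all 6 units regardless of Speed. Recomputing Scrap per unit gives 14, 5, 11, 29, 26, 17; average 17.
Conditioning on Wear=2 selects the 5 unit(s) with Speed ∈ {2, 1, 7, 6, 3}. Their Scrap values: 14, 11, 29, 26, 17. Mean = 19.4.
Difference = 17 − 19.4 = -2.4.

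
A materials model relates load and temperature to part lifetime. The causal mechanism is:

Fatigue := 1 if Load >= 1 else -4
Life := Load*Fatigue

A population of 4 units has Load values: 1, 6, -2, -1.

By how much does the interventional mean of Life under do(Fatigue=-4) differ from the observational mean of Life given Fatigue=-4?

do(Fatigue=-4) breaks Fatigue's dependence on Load. With Fatigue=-4 fixed, Life across the units is -4, -24, 8, 4, mean -4.
E[Life|Fatigue=-4] averages over only the 2 units with Fatigue=-4 (Load = -2, -1): Life = 8, 4, mean 6.
Difference = -4 − 6 = -10.

-10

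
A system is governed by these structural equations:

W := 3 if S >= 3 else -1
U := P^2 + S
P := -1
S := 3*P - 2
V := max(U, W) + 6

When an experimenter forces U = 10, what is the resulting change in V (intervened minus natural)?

Intervening sets U = 10 and removes its equation (U := P^2 + S).
S = 3*P - 2  [with P=-1]  = -5
W = 3 if S >= 3 else -1  [with S=-5]  = -1
V = max(U, W) + 6  [with U=10, W=-1]  = 16
Without intervention: S = 3*P - 2  [with P=-1]  = -5; W = 3 if S >= 3 else -1  [with S=-5]  = -1; U = P^2 + S  [with P=-1, S=-5]  = -4; V = max(U, W) + 6  [with U=-4, W=-1]  = 5.
Change = 16 − 5 = 11.

11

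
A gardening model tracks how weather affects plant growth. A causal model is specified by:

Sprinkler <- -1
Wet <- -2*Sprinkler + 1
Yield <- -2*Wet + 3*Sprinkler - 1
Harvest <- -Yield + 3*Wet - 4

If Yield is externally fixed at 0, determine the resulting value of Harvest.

5

The intervention breaks the incoming arrows to Yield: Yield <- -2*Wet + 3*Sprinkler - 1 no longer applies, and Yield = 0.
Wet = -2*Sprinkler + 1  [with Sprinkler=-1]  = 3
Harvest = -Yield + 3*Wet - 4  [with Yield=0, Wet=3]  = 5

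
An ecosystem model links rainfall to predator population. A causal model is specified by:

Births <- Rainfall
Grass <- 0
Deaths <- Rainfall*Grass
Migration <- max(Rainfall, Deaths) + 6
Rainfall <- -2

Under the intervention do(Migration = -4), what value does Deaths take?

0

The intervention breaks the incoming arrows to Migration: Migration <- max(Rainfall, Deaths) + 6 no longer applies, and Migration = -4.
Since Deaths is not a descendant of the intervened variable, it is unaffected.
Deaths = Rainfall*Grass  [with Rainfall=-2, Grass=0]  = 0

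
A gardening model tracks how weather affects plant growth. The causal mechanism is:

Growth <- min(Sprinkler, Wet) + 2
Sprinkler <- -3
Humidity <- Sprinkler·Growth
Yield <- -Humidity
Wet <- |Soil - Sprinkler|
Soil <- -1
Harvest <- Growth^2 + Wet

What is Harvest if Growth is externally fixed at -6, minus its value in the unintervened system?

35

The intervention breaks the incoming arrows to Growth: Growth <- min(Sprinkler, Wet) + 2 no longer applies, and Growth = -6.
Wet = |Soil - Sprinkler|  [with Soil=-1, Sprinkler=-3]  = 2
Harvest = Growth^2 + Wet  [with Growth=-6, Wet=2]  = 38
Without intervention: Wet = |Soil - Sprinkler|  [with Soil=-1, Sprinkler=-3]  = 2; Growth = min(Sprinkler, Wet) + 2  [with Sprinkler=-3, Wet=2]  = -1; Harvest = Growth^2 + Wet  [with Growth=-1, Wet=2]  = 3.
Change = 38 − 3 = 35.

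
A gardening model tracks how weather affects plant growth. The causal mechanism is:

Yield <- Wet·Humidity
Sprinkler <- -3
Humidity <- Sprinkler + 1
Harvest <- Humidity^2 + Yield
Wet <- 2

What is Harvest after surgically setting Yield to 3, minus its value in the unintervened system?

7

Intervening sets Yield = 3 and removes its equation (Yield <- Wet·Humidity).
Humidity = Sprinkler + 1  [with Sprinkler=-3]  = -2
Harvest = Humidity^2 + Yield  [with Humidity=-2, Yield=3]  = 7
Without intervention: Humidity = Sprinkler + 1  [with Sprinkler=-3]  = -2; Yield = Wet·Humidity  [with Wet=2, Humidity=-2]  = -4; Harvest = Humidity^2 + Yield  [with Humidity=-2, Yield=-4]  = 0.
Change = 7 − 0 = 7.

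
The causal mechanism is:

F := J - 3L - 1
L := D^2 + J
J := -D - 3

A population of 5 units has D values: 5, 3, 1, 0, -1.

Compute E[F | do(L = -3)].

3.4

do(L=-3) breaks L's dependence on D. With L=-3 fixed, F across the units is 0, 2, 4, 5, 6, mean 3.4.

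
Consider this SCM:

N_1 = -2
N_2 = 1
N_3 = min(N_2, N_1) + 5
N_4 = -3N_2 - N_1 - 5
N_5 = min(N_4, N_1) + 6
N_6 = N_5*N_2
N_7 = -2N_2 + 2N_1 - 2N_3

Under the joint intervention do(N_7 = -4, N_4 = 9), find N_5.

4

Under do(N_7 = -4, N_4 = 9), each intervened variable's structural equation is replaced by its fixed value.
N_5 = min(N_4, N_1) + 6  [with N_4=9, N_1=-2]  = 4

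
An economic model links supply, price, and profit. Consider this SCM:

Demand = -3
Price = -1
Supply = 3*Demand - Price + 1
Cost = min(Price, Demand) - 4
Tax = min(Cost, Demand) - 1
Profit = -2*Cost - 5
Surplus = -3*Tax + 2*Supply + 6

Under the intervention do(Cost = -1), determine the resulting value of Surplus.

4

The intervention breaks the incoming arrows to Cost: Cost = min(Price, Demand) - 4 no longer applies, and Cost = -1.
Supply = 3*Demand - Price + 1  [with Demand=-3, Price=-1]  = -7
Tax = min(Cost, Demand) - 1  [with Cost=-1, Demand=-3]  = -4
Surplus = -3*Tax + 2*Supply + 6  [with Tax=-4, Supply=-7]  = 4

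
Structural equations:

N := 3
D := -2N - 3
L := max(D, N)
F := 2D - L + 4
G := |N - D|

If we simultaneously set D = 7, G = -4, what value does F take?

Setting D = 7, G = -4 by intervention discards those variables' equations.
L = max(D, N)  [with D=7, N=3]  = 7
F = 2D - L + 4  [with D=7, L=7]  = 11

11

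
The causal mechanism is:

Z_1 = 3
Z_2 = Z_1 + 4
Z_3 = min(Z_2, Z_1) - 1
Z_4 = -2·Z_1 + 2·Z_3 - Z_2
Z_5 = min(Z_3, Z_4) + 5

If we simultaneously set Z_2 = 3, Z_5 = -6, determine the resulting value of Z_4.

-5

The joint intervention fixes Z_2 = 3, Z_5 = -6, removing each variable's own equation.
Z_3 = min(Z_2, Z_1) - 1  [with Z_2=3, Z_1=3]  = 2
Z_4 = -2·Z_1 + 2·Z_3 - Z_2  [with Z_1=3, Z_3=2, Z_2=3]  = -5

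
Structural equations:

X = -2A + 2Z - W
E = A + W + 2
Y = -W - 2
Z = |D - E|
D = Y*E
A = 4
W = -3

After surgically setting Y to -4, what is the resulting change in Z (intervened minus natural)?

15

Under do(Y=-4), the mechanism Y = -W - 2 is discarded; Y is fixed at -4.
E = A + W + 2  [with A=4, W=-3]  = 3
D = Y*E  [with Y=-4, E=3]  = -12
Z = |D - E|  [with D=-12, E=3]  = 15
Without intervention: E = A + W + 2  [with A=4, W=-3]  = 3; Y = -W - 2  [with W=-3]  = 1; D = Y*E  [with Y=1, E=3]  = 3; Z = |D - E|  [with D=3, E=3]  = 0.
Change = 15 − 0 = 15.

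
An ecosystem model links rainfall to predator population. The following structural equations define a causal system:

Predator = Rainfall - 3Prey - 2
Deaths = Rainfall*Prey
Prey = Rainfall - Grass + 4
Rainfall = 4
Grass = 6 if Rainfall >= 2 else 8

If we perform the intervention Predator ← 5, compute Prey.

2

Under do(Predator=5), the mechanism Predator = Rainfall - 3Prey - 2 is discarded; Predator is fixed at 5.
Since Prey is not a descendant of the intervened variable, it is unaffected.
Grass = 6 if Rainfall >= 2 else 8  [with Rainfall=4]  = 6
Prey = Rainfall - Grass + 4  [with Rainfall=4, Grass=6]  = 2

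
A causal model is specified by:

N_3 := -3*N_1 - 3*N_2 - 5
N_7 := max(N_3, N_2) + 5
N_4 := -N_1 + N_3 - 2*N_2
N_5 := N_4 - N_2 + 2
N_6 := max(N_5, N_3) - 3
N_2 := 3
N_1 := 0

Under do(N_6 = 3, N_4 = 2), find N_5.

Setting N_6 = 3, N_4 = 2 by intervention discards those variables' equations.
N_5 = N_4 - N_2 + 2  [with N_4=2, N_2=3]  = 1

1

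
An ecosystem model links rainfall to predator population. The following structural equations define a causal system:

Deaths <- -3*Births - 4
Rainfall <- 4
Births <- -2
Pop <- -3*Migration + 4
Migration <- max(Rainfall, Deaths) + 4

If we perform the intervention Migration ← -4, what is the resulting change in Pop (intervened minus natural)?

36

Intervening sets Migration = -4 and removes its equation (Migration <- max(Rainfall, Deaths) + 4).
Pop = -3*Migration + 4  [with Migration=-4]  = 16
Without intervention: Deaths = -3*Births - 4  [with Births=-2]  = 2; Migration = max(Rainfall, Deaths) + 4  [with Rainfall=4, Deaths=2]  = 8; Pop = -3*Migration + 4  [with Migration=8]  = -20.
Change = 16 − (-20) = 36.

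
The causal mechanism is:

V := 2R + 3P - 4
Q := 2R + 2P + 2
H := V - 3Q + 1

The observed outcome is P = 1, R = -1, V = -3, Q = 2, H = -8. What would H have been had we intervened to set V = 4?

do(V=4) replaces the equation V := 2R + 3P - 4 with the constant V = 4.
Q = 2R + 2P + 2  [with R=-1, P=1]  = 2
H = V - 3Q + 1  [with V=4, Q=2]  = -1

-1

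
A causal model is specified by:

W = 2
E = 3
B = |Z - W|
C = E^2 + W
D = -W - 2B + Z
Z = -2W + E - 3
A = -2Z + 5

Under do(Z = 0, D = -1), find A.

Setting Z = 0, D = -1 by intervention discards those variables' equations.
A = -2Z + 5  [with Z=0]  = 5

5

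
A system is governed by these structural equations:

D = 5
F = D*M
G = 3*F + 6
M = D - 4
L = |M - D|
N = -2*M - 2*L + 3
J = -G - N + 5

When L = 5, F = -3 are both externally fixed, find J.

17

Under do(L = 5, F = -3), each intervened variable's structural equation is replaced by its fixed value.
M = D - 4  [with D=5]  = 1
N = -2*M - 2*L + 3  [with M=1, L=5]  = -9
G = 3*F + 6  [with F=-3]  = -3
J = -G - N + 5  [with G=-3, N=-9]  = 17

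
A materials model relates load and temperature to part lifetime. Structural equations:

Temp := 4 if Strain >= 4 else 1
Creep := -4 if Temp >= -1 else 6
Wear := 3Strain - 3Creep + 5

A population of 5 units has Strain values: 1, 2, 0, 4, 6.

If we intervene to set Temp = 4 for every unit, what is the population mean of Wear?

Every unit gets Temp=4 under the intervention. Wear values become 20, 23, 17, 29, 35; E[Wear|do(Temp=4)] = 24.8.

24.8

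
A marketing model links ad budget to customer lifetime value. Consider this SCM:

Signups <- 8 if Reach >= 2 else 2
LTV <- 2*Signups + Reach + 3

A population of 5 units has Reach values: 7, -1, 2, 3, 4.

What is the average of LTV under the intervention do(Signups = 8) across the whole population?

22

do(Signups=8) breaks Signups's dependence on Reach. With Signups=8 fixed, LTV across the units is 26, 18, 21, 22, 23, mean 22.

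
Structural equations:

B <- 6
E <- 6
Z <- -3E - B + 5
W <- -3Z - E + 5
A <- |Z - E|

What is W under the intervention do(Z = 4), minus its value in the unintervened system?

The intervention breaks the incoming arrows to Z: Z <- -3E - B + 5 no longer applies, and Z = 4.
W = -3Z - E + 5  [with Z=4, E=6]  = -13
Without intervention: Z = -3E - B + 5  [with E=6, B=6]  = -19; W = -3Z - E + 5  [with Z=-19, E=6]  = 56.
Change = -13 − 56 = -69.

-69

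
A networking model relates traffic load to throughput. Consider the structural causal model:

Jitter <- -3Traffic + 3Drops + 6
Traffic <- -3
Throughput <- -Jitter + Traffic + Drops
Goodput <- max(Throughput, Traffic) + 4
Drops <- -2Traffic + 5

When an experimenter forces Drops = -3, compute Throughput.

Under do(Drops=-3), the mechanism Drops <- -2Traffic + 5 is discarded; Drops is fixed at -3.
Jitter = -3Traffic + 3Drops + 6  [with Traffic=-3, Drops=-3]  = 6
Throughput = -Jitter + Traffic + Drops  [with Jitter=6, Traffic=-3, Drops=-3]  = -12

-12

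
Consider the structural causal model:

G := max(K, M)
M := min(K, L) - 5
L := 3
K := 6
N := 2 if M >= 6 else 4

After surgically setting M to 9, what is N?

2

The intervention breaks the incoming arrows to M: M := min(K, L) - 5 no longer applies, and M = 9.
N = 2 if M >= 6 else 4  [with M=9]  = 2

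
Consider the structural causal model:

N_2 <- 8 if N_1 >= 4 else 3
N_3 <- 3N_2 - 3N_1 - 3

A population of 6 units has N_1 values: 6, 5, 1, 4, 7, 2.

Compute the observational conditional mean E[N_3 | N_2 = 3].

Observing N_2=3 restricts to units where N_2's equation naturally yields 3: N_1 ∈ {1, 2}. In that subpopulation N_3 = 3, 0, mean 1.5.

1.5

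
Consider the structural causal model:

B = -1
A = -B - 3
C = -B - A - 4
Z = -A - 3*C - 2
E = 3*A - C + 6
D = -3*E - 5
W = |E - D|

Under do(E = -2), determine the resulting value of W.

Under do(E=-2), the mechanism E = 3*A - C + 6 is discarded; E is fixed at -2.
D = -3*E - 5  [with E=-2]  = 1
W = |E - D|  [with E=-2, D=1]  = 3

3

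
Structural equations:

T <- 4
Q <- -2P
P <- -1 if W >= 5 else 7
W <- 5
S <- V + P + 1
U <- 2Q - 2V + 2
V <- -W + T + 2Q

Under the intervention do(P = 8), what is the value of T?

4

Under do(P=8), the mechanism P <- -1 if W >= 5 else 7 is discarded; P is fixed at 8.
Since T is not a descendant of the intervened variable, it is unaffected.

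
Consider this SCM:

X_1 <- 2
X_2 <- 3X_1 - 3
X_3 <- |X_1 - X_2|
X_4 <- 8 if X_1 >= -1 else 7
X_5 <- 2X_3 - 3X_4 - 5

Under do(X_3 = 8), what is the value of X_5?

-13

do(X_3=8) replaces the equation X_3 <- |X_1 - X_2| with the constant X_3 = 8.
X_4 = 8 if X_1 >= -1 else 7  [with X_1=2]  = 8
X_5 = 2X_3 - 3X_4 - 5  [with X_3=8, X_4=8]  = -13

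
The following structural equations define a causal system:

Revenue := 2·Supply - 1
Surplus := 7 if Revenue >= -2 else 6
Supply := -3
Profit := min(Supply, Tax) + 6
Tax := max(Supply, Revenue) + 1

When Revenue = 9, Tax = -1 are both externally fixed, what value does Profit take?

Setting Revenue = 9, Tax = -1 by intervention discards those variables' equations.
Profit = min(Supply, Tax) + 6  [with Supply=-3, Tax=-1]  = 3

3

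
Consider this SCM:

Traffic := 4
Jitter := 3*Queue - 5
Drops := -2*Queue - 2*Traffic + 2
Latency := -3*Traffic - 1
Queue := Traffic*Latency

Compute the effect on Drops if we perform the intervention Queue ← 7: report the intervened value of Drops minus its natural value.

The intervention breaks the incoming arrows to Queue: Queue := Traffic*Latency no longer applies, and Queue = 7.
Drops = -2*Queue - 2*Traffic + 2  [with Queue=7, Traffic=4]  = -20
Without intervention: Latency = -3*Traffic - 1  [with Traffic=4]  = -13; Queue = Traffic*Latency  [with Traffic=4, Latency=-13]  = -52; Drops = -2*Queue - 2*Traffic + 2  [with Queue=-52, Traffic=4]  = 98.
Change = -20 − 98 = -118.

-118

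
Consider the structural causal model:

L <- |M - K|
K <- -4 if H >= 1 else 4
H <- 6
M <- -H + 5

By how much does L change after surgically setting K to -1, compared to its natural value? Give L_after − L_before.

-3

The intervention breaks the incoming arrows to K: K <- -4 if H >= 1 else 4 no longer applies, and K = -1.
M = -H + 5  [with H=6]  = -1
L = |M - K|  [with M=-1, K=-1]  = 0
Without intervention: M = -H + 5  [with H=6]  = -1; K = -4 if H >= 1 else 4  [with H=6]  = -4; L = |M - K|  [with M=-1, K=-4]  = 3.
Change = 0 − 3 = -3.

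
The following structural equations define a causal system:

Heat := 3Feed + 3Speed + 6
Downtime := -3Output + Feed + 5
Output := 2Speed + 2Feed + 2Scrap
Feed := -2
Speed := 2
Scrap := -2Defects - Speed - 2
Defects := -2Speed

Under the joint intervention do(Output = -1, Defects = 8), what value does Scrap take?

Setting Output = -1, Defects = 8 by intervention discards those variables' equations.
Scrap = -2Defects - Speed - 2  [with Defects=8, Speed=2]  = -20

-20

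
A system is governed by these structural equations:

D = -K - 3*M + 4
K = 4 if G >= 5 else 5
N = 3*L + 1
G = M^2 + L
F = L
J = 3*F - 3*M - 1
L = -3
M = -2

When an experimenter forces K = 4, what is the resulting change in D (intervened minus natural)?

The intervention breaks the incoming arrows to K: K = 4 if G >= 5 else 5 no longer applies, and K = 4.
D = -K - 3*M + 4  [with K=4, M=-2]  = 6
Without intervention: G = M^2 + L  [with M=-2, L=-3]  = 1; K = 4 if G >= 5 else 5  [with G=1]  = 5; D = -K - 3*M + 4  [with K=5, M=-2]  = 5.
Change = 6 − 5 = 1.

1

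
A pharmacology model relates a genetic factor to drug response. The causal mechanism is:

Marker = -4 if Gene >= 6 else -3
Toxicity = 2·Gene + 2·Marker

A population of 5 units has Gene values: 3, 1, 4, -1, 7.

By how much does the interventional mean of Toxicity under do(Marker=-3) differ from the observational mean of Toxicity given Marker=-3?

2.1

do(Marker=-3) breaks Marker's dependence on Gene. With Marker=-3 fixed, Toxicity across the units is 0, -4, 2, -8, 8, mean -0.4.
Conditioning on Marker=-3 selects the 4 unit(s) with Gene ∈ {3, 1, 4, -1}. Their Toxicity values: 0, -4, 2, -8. Mean = -2.5.
Difference = -0.4 − (-2.5) = 2.1.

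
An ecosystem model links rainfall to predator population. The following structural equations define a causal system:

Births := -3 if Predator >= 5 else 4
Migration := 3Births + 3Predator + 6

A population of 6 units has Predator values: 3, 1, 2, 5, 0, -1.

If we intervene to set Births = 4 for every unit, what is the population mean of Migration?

23

The intervention sets Births=4 in all 6 units regardless of Predator. Recomputing Migration per unit gives 27, 21, 24, 33, 18, 15; average 23.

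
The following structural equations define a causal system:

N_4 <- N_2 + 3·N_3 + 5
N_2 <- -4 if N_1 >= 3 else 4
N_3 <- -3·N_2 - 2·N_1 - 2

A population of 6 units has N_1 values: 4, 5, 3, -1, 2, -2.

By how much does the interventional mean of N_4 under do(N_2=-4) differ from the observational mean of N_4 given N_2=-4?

13

The intervention sets N_2=-4 in all 6 units regardless of N_1. Recomputing N_4 per unit gives 7, 1, 13, 37, 19, 43; average 20.
Conditioning on N_2=-4 selects the 3 unit(s) with N_1 ∈ {4, 5, 3}. Their N_4 values: 7, 1, 13. Mean = 7.
Difference = 20 − 7 = 13.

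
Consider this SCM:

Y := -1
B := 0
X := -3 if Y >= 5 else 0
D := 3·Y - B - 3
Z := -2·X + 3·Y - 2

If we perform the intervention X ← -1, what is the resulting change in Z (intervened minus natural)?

2

do(X=-1) replaces the equation X := -3 if Y >= 5 else 0 with the constant X = -1.
Z = -2·X + 3·Y - 2  [with X=-1, Y=-1]  = -3
Without intervention: X = -3 if Y >= 5 else 0  [with Y=-1]  = 0; Z = -2·X + 3·Y - 2  [with X=0, Y=-1]  = -5.
Change = -3 − (-5) = 2.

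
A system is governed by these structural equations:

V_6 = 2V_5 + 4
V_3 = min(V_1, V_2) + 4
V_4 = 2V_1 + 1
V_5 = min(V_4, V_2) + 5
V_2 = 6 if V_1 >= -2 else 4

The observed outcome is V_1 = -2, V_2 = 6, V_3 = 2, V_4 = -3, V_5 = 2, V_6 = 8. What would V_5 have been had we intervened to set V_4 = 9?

Intervening sets V_4 = 9 and removes its equation (V_4 = 2V_1 + 1).
V_2 = 6 if V_1 >= -2 else 4  [with V_1=-2]  = 6
V_5 = min(V_4, V_2) + 5  [with V_4=9, V_2=6]  = 11

11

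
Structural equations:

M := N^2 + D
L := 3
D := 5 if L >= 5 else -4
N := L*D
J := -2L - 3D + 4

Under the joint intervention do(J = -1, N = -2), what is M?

The joint intervention fixes J = -1, N = -2, removing each variable's own equation.
D = 5 if L >= 5 else -4  [with L=3]  = -4
M = N^2 + D  [with N=-2, D=-4]  = 0

0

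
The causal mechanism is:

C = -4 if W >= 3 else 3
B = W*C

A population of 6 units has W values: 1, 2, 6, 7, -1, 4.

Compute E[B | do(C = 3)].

do(C=3) breaks C's dependence on W. With C=3 fixed, B across the units is 3, 6, 18, 21, -3, 12, mean 9.5.

9.5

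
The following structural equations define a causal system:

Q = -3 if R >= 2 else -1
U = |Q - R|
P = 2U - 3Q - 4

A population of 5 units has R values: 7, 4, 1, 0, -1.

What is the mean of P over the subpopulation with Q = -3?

22

Conditioning on Q=-3 selects the 2 unit(s) with R ∈ {7, 4}. Their P values: 25, 19. Mean = 22.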